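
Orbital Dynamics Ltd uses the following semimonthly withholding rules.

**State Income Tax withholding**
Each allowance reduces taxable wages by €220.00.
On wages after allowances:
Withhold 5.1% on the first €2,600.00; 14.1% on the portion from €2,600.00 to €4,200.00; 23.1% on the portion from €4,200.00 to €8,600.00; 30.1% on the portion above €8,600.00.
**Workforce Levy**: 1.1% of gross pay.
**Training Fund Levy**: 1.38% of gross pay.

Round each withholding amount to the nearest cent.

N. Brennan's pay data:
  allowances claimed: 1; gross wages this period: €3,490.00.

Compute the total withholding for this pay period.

€313.62

State Income Tax: taxable = €3,490.00 − 1×€220.00 = €3,270.00
  €132.60 + 14.1% × (€3,270.00 − €2,600.00) = €132.60 + 14.1% × €670.00 = €227.07
Workforce Levy: 1.1% × €3,490.00 = €38.39
Training Fund Levy: 1.38% × €3,490.00 = €48.16
Total: €227.07 + €38.39 + €48.16 = €313.62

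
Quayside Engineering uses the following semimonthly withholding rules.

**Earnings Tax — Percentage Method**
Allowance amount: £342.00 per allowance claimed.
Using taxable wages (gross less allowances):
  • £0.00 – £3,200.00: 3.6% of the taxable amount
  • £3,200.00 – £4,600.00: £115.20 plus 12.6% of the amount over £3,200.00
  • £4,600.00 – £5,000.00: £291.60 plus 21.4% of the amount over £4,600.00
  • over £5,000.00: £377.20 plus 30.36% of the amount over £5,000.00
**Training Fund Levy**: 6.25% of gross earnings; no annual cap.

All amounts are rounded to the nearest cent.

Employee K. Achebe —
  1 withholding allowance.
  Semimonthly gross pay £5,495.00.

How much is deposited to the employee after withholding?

£4,727.91

Earnings Tax: taxable = £5,495.00 − 1×£342.00 = £5,153.00
  £377.20 + 30.36% × (£5,153.00 − £5,000.00) = £377.20 + 30.36% × £153.00 = £423.65
Training Fund Levy: 6.25% × £5,495.00 = £343.44
Total withheld: £423.65 + £343.44 = £767.09
Net pay: £5,495.00 − £767.09 = £4,727.91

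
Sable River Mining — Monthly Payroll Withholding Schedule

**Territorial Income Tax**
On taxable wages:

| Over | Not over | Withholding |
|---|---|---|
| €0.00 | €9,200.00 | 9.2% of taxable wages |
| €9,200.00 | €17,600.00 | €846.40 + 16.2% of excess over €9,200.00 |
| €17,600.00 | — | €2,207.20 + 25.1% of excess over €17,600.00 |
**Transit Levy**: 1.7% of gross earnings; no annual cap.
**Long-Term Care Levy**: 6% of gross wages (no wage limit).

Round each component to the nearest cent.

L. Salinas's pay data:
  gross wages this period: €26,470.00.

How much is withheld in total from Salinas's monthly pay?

€6,471.76

Territorial Income Tax: taxable = €26,470.00
  €2,207.20 + 25.1% × (€26,470.00 − €17,600.00) = €2,207.20 + 25.1% × €8,870.00 = €4,433.57
Transit Levy: 1.7% × €26,470.00 = €449.99
Long-Term Care Levy: 6% × €26,470.00 = €1,588.20
Total: €4,433.57 + €449.99 + €1,588.20 = €6,471.76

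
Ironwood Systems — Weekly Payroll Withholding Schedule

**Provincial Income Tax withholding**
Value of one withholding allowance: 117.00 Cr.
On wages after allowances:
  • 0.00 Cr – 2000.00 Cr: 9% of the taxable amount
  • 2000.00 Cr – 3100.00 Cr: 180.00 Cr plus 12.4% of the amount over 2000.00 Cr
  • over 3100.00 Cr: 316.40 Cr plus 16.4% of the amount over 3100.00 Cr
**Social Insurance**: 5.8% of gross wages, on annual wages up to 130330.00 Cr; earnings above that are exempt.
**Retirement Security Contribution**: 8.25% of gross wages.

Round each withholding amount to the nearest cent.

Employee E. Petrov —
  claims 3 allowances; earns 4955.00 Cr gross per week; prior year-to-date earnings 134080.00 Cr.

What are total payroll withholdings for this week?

971.85 Cr

Provincial Income Tax: taxable = 4955.00 Cr − 3×117.00 Cr = 4604.00 Cr
  316.40 Cr + 16.4% × (4604.00 Cr − 3100.00 Cr) = 316.40 Cr + 16.4% × 1504.00 Cr = 563.06 Cr
Social Insurance: YTD 134080.00 Cr ≥ cap 130330.00 Cr → 0.00 Cr
Retirement Security Contribution: 8.25% × 4955.00 Cr = 408.79 Cr
Total: 563.06 Cr + 0.00 Cr + 408.79 Cr = 971.85 Cr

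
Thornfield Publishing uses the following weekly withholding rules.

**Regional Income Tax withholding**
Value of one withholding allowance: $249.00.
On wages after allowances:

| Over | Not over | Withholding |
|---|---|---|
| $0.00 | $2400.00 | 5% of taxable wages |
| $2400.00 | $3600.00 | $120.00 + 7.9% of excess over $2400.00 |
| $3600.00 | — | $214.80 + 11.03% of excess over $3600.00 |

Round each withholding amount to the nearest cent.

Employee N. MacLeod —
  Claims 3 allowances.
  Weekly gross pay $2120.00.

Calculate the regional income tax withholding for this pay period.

$68.65

Regional Income Tax: taxable = $2120.00 − 3×$249.00 = $1373.00
  5% × $1373.00 = $68.65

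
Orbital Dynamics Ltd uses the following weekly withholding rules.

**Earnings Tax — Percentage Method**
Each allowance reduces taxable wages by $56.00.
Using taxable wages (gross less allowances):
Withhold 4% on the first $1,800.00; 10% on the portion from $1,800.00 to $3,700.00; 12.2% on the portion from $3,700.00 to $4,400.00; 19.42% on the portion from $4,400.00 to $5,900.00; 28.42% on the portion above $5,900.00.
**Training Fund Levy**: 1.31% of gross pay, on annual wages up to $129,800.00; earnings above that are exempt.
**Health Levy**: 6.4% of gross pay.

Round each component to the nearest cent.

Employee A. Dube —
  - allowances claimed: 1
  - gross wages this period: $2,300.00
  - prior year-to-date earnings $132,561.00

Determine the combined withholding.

Earnings Tax: taxable = $2,300.00 − 1×$56.00 = $2,244.00
  $72.00 + 10% × ($2,244.00 − $1,800.00) = $72.00 + 10% × $444.00 = $116.40
Training Fund Levy: YTD $132,561.00 ≥ cap $129,800.00 → $0.00
Health Levy: 6.4% × $2,300.00 = $147.20
Total: $116.40 + $0.00 + $147.20 = $263.60

$263.60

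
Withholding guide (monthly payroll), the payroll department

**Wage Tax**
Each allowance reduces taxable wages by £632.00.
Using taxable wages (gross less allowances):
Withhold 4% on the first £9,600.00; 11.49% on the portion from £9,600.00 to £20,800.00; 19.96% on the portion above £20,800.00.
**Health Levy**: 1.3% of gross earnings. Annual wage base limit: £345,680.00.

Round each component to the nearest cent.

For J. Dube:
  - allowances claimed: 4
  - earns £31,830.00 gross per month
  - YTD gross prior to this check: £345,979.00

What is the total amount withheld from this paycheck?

£3,367.88

Wage Tax: taxable = £31,830.00 − 4×£632.00 = £29,302.00
  £1,670.88 + 19.96% × (£29,302.00 − £20,800.00) = £1,670.88 + 19.96% × £8,502.00 = £3,367.88
Health Levy: YTD £345,979.00 ≥ cap £345,680.00 → £0.00
Total: £3,367.88 + £0.00 = £3,367.88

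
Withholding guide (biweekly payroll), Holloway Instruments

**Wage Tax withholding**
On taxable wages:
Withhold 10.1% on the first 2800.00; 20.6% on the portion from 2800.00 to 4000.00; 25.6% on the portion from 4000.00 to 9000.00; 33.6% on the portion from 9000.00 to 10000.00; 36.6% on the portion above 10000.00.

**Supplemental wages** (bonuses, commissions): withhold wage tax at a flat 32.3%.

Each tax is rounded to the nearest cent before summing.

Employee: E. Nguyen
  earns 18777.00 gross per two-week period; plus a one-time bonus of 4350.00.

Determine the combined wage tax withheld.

Wage Tax: taxable = 18777.00
  2146.00 + 36.6% × (18777.00 − 10000.00) = 2146.00 + 36.6% × 8777.00 = 5358.38
Supplemental (32.3% flat on bonus): 32.3% × 4350.00 = 1405.05
Total wage tax: 5358.38 + 1405.05 = 6763.43

6763.43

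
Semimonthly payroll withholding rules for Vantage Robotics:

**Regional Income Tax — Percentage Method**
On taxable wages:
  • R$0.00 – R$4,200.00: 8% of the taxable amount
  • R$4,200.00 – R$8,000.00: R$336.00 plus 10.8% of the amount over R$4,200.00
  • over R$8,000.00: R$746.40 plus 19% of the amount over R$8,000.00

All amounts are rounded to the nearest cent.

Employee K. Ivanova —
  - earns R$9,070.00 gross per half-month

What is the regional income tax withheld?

R$949.70

Regional Income Tax: taxable = R$9,070.00
  R$746.40 + 19% × (R$9,070.00 − R$8,000.00) = R$746.40 + 19% × R$1,070.00 = R$949.70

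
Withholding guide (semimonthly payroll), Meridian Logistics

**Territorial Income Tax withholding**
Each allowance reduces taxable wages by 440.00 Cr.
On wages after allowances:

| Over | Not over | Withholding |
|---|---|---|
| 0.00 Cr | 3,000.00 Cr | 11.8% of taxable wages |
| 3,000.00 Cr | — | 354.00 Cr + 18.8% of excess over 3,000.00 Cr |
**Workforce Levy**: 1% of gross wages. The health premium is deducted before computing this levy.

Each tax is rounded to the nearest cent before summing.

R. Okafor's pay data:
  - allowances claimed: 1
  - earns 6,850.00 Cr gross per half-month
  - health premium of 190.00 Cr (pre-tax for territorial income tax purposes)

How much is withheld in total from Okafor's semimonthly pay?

Territorial Income Tax: taxable = 6,850.00 Cr − 190.00 Cr − 1×440.00 Cr = 6,220.00 Cr
  354.00 Cr + 18.8% × (6,220.00 Cr − 3,000.00 Cr) = 354.00 Cr + 18.8% × 3,220.00 Cr = 959.36 Cr
Workforce Levy: 1% × 6,660.00 Cr = 66.60 Cr
Total: 959.36 Cr + 66.60 Cr = 1,025.96 Cr

1,025.96 Cr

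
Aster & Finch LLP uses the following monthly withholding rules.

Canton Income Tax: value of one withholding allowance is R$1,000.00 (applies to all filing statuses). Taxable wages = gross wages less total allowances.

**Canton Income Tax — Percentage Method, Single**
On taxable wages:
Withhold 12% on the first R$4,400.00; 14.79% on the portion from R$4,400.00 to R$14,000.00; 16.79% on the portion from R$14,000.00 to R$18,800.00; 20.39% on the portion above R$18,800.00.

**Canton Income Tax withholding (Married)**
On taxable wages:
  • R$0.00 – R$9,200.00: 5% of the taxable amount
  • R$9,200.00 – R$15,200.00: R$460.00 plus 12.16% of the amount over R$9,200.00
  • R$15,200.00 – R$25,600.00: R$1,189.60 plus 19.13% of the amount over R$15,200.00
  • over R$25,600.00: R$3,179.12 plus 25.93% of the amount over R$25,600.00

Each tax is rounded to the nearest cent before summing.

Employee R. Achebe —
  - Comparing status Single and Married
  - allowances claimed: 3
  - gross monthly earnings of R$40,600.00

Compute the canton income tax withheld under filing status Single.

Canton Income Tax (Single): taxable = R$40,600.00 − 3×R$1,000.00 = R$37,600.00
  R$2,753.76 + 20.39% × (R$37,600.00 − R$18,800.00) = R$2,753.76 + 20.39% × R$18,800.00 = R$6,587.08

R$6,587.08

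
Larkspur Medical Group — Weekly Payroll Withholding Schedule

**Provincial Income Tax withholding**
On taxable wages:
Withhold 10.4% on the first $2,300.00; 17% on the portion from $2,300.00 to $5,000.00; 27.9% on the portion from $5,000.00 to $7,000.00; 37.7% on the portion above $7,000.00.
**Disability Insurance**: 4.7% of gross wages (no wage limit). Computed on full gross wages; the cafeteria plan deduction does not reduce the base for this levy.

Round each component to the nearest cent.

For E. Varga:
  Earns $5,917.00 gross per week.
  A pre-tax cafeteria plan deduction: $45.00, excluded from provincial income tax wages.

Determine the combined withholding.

Provincial Income Tax: taxable = $5,917.00 − $45.00 = $5,872.00
  $698.20 + 27.9% × ($5,872.00 − $5,000.00) = $698.20 + 27.9% × $872.00 = $941.49
Disability Insurance: 4.7% × $5,917.00 = $278.10
Total: $941.49 + $278.10 = $1,219.59

$1,219.59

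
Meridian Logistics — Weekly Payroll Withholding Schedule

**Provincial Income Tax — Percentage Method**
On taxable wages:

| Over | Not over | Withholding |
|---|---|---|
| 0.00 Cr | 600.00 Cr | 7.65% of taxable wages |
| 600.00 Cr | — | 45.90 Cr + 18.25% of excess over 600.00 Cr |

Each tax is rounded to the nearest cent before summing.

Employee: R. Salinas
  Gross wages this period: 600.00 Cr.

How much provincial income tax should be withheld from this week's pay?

Provincial Income Tax: taxable = 600.00 Cr
  7.65% × 600.00 Cr = 45.90 Cr

45.90 Cr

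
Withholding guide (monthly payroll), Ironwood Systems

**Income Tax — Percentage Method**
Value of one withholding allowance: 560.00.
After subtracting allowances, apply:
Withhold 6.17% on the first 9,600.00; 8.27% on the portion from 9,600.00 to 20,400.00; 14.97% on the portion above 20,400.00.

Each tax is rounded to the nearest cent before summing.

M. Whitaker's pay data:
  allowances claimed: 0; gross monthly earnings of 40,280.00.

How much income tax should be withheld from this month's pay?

4,461.52

Income Tax: taxable = 40,280.00
  1,485.48 + 14.97% × (40,280.00 − 20,400.00) = 1,485.48 + 14.97% × 19,880.00 = 4,461.52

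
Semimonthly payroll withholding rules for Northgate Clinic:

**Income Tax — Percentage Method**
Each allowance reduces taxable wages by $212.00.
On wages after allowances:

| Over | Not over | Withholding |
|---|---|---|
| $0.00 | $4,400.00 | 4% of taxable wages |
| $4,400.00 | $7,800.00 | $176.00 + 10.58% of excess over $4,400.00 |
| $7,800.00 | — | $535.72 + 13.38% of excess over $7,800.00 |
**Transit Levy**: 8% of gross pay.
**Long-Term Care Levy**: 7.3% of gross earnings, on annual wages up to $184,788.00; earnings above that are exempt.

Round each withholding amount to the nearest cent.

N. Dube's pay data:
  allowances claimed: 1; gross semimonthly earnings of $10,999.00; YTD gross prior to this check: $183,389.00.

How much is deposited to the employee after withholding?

Income Tax: taxable = $10,999.00 − 1×$212.00 = $10,787.00
  $535.72 + 13.38% × ($10,787.00 − $7,800.00) = $535.72 + 13.38% × $2,987.00 = $935.38
Transit Levy: 8% × $10,999.00 = $879.92
Long-Term Care Levy: cap $184,788.00 − YTD $183,389.00 = $1,399.00 subject; 7.3% × $1,399.00 = $102.13
Total withheld: $935.38 + $879.92 + $102.13 = $1,917.43
Net pay: $10,999.00 − $1,917.43 = $9,081.57

$9,081.57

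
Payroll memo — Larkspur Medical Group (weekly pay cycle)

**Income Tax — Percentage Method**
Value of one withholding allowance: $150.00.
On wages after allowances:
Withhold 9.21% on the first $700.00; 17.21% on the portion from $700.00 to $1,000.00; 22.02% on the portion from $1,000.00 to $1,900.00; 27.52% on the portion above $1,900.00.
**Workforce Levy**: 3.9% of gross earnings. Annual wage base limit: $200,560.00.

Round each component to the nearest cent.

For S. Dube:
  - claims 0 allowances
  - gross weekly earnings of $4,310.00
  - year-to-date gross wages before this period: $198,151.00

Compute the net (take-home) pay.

Income Tax: taxable = $4,310.00
  $314.28 + 27.52% × ($4,310.00 − $1,900.00) = $314.28 + 27.52% × $2,410.00 = $977.51
Workforce Levy: cap $200,560.00 − YTD $198,151.00 = $2,409.00 subject; 3.9% × $2,409.00 = $93.95
Total withheld: $977.51 + $93.95 = $1,071.46
Net pay: $4,310.00 − $1,071.46 = $3,238.54

$3,238.54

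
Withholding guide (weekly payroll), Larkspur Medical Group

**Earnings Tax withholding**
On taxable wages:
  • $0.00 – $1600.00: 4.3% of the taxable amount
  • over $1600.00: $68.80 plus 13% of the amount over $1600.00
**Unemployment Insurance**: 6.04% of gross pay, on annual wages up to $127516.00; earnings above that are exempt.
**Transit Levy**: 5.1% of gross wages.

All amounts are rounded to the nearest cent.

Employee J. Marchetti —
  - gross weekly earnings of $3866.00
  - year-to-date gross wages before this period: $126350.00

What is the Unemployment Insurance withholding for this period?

$70.43

Unemployment Insurance: cap $127516.00 − YTD $126350.00 = $1166.00 subject; 6.04% × $1166.00 = $70.43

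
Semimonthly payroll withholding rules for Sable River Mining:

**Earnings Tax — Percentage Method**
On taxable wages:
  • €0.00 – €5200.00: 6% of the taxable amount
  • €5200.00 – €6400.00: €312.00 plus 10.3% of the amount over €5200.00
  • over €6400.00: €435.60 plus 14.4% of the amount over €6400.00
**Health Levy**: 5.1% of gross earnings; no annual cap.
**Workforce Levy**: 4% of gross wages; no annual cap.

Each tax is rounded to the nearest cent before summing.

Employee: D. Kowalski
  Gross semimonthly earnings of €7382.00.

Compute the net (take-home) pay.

Earnings Tax: taxable = €7382.00
  €435.60 + 14.4% × (€7382.00 − €6400.00) = €435.60 + 14.4% × €982.00 = €577.01
Health Levy: 5.1% × €7382.00 = €376.48
Workforce Levy: 4% × €7382.00 = €295.28
Total withheld: €577.01 + €376.48 + €295.28 = €1248.77
Net pay: €7382.00 − €1248.77 = €6133.23

€6133.23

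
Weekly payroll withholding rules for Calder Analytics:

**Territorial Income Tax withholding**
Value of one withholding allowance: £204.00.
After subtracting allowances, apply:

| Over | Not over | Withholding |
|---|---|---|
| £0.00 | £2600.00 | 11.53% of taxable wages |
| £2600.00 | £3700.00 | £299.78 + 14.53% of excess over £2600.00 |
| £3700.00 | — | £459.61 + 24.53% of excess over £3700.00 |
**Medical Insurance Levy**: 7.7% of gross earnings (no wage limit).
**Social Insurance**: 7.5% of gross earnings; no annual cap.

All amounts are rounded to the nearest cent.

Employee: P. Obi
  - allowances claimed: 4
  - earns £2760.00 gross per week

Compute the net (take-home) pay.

Territorial Income Tax: taxable = £2760.00 − 4×£204.00 = £1944.00
  11.53% × £1944.00 = £224.14
Medical Insurance Levy: 7.7% × £2760.00 = £212.52
Social Insurance: 7.5% × £2760.00 = £207.00
Total withheld: £224.14 + £212.52 + £207.00 = £643.66
Net pay: £2760.00 − £643.66 = £2116.34

£2116.34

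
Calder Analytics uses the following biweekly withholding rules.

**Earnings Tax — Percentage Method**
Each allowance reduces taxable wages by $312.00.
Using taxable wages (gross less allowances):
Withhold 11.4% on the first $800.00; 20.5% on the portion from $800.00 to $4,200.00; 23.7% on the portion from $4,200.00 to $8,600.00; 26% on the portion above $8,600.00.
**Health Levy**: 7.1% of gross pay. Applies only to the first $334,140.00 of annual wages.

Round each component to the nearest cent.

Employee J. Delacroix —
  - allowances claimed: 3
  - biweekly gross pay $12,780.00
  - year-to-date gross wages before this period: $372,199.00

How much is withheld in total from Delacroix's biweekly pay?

$2,674.44

Earnings Tax: taxable = $12,780.00 − 3×$312.00 = $11,844.00
  $1,831.00 + 26% × ($11,844.00 − $8,600.00) = $1,831.00 + 26% × $3,244.00 = $2,674.44
Health Levy: YTD $372,199.00 ≥ cap $334,140.00 → $0.00
Total: $2,674.44 + $0.00 = $2,674.44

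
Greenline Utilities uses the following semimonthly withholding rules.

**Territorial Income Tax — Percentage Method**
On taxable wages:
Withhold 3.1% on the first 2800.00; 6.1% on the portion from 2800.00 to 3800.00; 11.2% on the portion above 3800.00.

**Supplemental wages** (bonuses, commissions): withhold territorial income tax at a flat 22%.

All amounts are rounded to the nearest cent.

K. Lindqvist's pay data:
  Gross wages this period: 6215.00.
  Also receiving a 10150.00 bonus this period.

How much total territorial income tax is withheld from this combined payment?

2651.28

Territorial Income Tax: taxable = 6215.00
  147.80 + 11.2% × (6215.00 − 3800.00) = 147.80 + 11.2% × 2415.00 = 418.28
Supplemental (22% flat on bonus): 22% × 10150.00 = 2233.00
Total territorial income tax: 418.28 + 2233.00 = 2651.28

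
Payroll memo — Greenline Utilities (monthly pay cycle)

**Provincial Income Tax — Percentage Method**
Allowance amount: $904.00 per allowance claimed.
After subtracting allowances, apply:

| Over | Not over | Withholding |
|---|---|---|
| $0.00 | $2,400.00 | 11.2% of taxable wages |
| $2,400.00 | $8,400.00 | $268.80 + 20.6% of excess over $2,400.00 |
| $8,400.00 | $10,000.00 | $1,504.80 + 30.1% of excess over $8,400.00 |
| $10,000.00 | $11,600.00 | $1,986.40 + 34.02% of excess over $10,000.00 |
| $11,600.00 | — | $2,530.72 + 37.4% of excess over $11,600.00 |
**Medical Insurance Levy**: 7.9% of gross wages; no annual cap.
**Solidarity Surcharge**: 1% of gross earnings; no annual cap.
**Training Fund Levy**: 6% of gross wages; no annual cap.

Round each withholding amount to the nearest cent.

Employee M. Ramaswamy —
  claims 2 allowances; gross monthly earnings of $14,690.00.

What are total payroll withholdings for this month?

$5,199.00

Provincial Income Tax: taxable = $14,690.00 − 2×$904.00 = $12,882.00
  $2,530.72 + 37.4% × ($12,882.00 − $11,600.00) = $2,530.72 + 37.4% × $1,282.00 = $3,010.19
Medical Insurance Levy: 7.9% × $14,690.00 = $1,160.51
Solidarity Surcharge: 1% × $14,690.00 = $146.90
Training Fund Levy: 6% × $14,690.00 = $881.40
Total: $3,010.19 + $1,160.51 + $146.90 + $881.40 = $5,199.00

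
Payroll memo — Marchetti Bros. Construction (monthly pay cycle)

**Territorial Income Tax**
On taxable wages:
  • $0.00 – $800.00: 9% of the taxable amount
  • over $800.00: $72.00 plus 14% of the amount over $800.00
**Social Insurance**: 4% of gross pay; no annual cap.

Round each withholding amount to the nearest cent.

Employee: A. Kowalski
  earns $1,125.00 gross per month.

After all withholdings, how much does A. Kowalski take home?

$962.50

Territorial Income Tax: taxable = $1,125.00
  $72.00 + 14% × ($1,125.00 − $800.00) = $72.00 + 14% × $325.00 = $117.50
Social Insurance: 4% × $1,125.00 = $45.00
Total withheld: $117.50 + $45.00 = $162.50
Net pay: $1,125.00 − $162.50 = $962.50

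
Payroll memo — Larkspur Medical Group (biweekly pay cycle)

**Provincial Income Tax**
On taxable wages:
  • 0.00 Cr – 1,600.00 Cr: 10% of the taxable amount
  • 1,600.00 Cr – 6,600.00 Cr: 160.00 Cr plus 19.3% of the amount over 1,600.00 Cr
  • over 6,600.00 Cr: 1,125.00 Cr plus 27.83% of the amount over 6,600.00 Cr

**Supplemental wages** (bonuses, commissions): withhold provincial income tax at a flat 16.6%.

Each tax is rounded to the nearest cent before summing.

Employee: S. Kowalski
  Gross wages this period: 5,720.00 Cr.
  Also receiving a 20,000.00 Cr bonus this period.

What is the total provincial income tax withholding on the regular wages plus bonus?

Provincial Income Tax: taxable = 5,720.00 Cr
  160.00 Cr + 19.3% × (5,720.00 Cr − 1,600.00 Cr) = 160.00 Cr + 19.3% × 4,120.00 Cr = 955.16 Cr
Supplemental (16.6% flat on bonus): 16.6% × 20,000.00 Cr = 3,320.00 Cr
Total provincial income tax: 955.16 Cr + 3,320.00 Cr = 4,275.16 Cr

4,275.16 Cr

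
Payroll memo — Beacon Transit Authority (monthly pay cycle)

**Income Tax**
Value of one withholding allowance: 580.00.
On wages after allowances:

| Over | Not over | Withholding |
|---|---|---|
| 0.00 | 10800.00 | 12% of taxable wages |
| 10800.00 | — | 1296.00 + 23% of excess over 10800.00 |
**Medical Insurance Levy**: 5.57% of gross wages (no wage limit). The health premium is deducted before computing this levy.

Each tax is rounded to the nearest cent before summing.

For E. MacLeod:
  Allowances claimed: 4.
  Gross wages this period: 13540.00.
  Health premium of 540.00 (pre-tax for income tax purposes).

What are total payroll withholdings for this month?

2005.70

Income Tax: taxable = 13540.00 − 540.00 − 4×580.00 = 10680.00
  12% × 10680.00 = 1281.60
Medical Insurance Levy: 5.57% × 13000.00 = 724.10
Total: 1281.60 + 724.10 = 2005.70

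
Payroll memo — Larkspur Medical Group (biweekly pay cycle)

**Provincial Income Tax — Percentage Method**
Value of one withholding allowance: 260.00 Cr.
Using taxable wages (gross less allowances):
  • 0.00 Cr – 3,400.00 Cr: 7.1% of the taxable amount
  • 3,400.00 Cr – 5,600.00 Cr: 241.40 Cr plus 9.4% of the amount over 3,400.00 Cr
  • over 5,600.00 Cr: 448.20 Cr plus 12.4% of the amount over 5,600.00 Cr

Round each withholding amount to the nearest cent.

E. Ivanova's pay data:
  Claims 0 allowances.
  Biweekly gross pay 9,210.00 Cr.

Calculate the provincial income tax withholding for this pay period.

Provincial Income Tax: taxable = 9,210.00 Cr
  448.20 Cr + 12.4% × (9,210.00 Cr − 5,600.00 Cr) = 448.20 Cr + 12.4% × 3,610.00 Cr = 895.84 Cr

895.84 Cr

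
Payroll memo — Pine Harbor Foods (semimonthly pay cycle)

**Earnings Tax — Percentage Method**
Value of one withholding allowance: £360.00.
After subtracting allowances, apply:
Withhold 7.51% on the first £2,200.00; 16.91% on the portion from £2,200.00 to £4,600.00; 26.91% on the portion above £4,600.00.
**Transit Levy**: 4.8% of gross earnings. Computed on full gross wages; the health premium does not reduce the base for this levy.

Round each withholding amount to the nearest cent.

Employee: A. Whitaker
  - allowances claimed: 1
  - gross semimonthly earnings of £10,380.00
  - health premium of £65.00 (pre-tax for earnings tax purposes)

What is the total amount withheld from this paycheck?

£2,510.33

Earnings Tax: taxable = £10,380.00 − £65.00 − 1×£360.00 = £9,955.00
  £571.06 + 26.91% × (£9,955.00 − £4,600.00) = £571.06 + 26.91% × £5,355.00 = £2,012.09
Transit Levy: 4.8% × £10,380.00 = £498.24
Total: £2,012.09 + £498.24 = £2,510.33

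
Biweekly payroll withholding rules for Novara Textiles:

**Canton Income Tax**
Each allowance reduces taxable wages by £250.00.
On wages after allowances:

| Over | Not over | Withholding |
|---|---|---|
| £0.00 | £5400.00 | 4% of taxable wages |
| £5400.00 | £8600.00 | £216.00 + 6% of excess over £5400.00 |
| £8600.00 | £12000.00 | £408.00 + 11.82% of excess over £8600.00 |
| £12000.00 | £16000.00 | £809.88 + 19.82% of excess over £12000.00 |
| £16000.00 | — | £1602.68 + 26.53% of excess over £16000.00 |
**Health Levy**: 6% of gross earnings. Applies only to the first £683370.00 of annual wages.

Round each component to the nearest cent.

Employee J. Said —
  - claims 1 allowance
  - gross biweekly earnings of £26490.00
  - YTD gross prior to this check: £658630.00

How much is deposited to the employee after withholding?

Canton Income Tax: taxable = £26490.00 − 1×£250.00 = £26240.00
  £1602.68 + 26.53% × (£26240.00 − £16000.00) = £1602.68 + 26.53% × £10240.00 = £4319.35
Health Levy: cap £683370.00 − YTD £658630.00 = £24740.00 subject; 6% × £24740.00 = £1484.40
Total withheld: £4319.35 + £1484.40 = £5803.75
Net pay: £26490.00 − £5803.75 = £20686.25

£20686.25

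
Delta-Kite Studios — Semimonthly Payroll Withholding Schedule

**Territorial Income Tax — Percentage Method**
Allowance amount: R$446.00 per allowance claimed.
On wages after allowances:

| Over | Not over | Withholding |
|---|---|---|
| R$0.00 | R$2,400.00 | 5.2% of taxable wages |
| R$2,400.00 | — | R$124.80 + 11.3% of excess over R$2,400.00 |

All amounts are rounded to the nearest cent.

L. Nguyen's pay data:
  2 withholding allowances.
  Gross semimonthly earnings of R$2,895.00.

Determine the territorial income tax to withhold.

R$104.16

Territorial Income Tax: taxable = R$2,895.00 − 2×R$446.00 = R$2,003.00
  5.2% × R$2,003.00 = R$104.16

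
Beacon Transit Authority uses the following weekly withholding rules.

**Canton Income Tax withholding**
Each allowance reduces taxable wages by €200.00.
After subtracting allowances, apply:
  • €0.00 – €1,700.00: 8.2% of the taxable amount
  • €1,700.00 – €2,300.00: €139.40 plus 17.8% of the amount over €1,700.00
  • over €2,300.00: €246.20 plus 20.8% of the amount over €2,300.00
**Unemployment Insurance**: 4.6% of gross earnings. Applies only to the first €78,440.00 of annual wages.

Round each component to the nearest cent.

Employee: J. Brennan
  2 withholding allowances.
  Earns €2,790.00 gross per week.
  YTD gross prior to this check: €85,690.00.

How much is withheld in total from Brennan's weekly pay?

€264.92

Canton Income Tax: taxable = €2,790.00 − 2×€200.00 = €2,390.00
  €246.20 + 20.8% × (€2,390.00 − €2,300.00) = €246.20 + 20.8% × €90.00 = €264.92
Unemployment Insurance: YTD €85,690.00 ≥ cap €78,440.00 → €0.00
Total: €264.92 + €0.00 = €264.92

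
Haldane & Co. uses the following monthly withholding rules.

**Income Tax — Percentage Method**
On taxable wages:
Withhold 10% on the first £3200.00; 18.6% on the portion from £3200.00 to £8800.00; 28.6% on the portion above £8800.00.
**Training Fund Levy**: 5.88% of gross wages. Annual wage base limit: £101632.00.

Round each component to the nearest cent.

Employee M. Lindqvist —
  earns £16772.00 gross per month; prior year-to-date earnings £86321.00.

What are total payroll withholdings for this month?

Income Tax: taxable = £16772.00
  £1361.60 + 28.6% × (£16772.00 − £8800.00) = £1361.60 + 28.6% × £7972.00 = £3641.59
Training Fund Levy: cap £101632.00 − YTD £86321.00 = £15311.00 subject; 5.88% × £15311.00 = £900.29
Total: £3641.59 + £900.29 = £4541.88

£4541.88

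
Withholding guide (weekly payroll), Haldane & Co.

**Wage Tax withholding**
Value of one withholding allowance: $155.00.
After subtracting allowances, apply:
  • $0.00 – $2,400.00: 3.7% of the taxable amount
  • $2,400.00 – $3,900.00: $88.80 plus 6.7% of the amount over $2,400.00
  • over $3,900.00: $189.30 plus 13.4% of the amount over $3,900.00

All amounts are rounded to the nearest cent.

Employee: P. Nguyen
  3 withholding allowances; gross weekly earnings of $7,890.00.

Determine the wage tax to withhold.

$661.65

Wage Tax: taxable = $7,890.00 − 3×$155.00 = $7,425.00
  $189.30 + 13.4% × ($7,425.00 − $3,900.00) = $189.30 + 13.4% × $3,525.00 = $661.65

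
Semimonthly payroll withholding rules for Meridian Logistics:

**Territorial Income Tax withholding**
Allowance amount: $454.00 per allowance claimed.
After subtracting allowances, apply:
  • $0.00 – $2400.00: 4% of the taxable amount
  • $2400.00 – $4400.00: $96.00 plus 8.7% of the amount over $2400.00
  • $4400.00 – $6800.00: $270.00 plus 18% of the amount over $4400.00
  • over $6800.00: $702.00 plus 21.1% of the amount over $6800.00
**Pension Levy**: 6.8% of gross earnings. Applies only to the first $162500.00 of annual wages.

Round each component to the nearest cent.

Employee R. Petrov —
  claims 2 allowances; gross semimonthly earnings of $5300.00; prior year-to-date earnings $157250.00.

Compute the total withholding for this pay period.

Territorial Income Tax: taxable = $5300.00 − 2×$454.00 = $4392.00
  $96.00 + 8.7% × ($4392.00 − $2400.00) = $96.00 + 8.7% × $1992.00 = $269.30
Pension Levy: cap $162500.00 − YTD $157250.00 = $5250.00 subject; 6.8% × $5250.00 = $357.00
Total: $269.30 + $357.00 = $626.30

$626.30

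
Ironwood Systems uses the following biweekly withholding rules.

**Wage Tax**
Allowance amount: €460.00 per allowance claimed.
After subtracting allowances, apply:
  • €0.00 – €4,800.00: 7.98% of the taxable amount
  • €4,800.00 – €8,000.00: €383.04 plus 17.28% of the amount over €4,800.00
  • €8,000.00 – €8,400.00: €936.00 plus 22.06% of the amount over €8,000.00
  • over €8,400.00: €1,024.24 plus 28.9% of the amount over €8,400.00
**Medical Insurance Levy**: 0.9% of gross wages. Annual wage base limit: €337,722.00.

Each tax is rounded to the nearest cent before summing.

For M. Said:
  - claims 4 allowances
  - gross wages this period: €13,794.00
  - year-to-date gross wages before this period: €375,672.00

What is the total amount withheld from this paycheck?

Wage Tax: taxable = €13,794.00 − 4×€460.00 = €11,954.00
  €1,024.24 + 28.9% × (€11,954.00 − €8,400.00) = €1,024.24 + 28.9% × €3,554.00 = €2,051.35
Medical Insurance Levy: YTD €375,672.00 ≥ cap €337,722.00 → €0.00
Total: €2,051.35 + €0.00 = €2,051.35

€2,051.35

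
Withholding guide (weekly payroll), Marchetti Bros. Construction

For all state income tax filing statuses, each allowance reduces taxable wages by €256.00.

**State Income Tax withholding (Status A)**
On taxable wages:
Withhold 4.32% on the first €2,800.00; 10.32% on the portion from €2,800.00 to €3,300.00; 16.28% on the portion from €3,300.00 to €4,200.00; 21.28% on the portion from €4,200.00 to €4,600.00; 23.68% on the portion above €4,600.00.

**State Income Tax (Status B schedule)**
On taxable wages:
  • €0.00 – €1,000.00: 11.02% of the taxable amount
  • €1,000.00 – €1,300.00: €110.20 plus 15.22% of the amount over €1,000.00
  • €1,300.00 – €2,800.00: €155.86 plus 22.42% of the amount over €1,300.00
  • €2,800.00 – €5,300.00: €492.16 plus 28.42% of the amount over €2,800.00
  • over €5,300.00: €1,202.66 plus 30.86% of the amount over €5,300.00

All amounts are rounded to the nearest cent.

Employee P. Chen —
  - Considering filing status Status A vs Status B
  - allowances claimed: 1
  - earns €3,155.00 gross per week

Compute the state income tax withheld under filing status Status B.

State Income Tax (Status B): taxable = €3,155.00 − 1×€256.00 = €2,899.00
  €492.16 + 28.42% × (€2,899.00 − €2,800.00) = €492.16 + 28.42% × €99.00 = €520.30

€520.30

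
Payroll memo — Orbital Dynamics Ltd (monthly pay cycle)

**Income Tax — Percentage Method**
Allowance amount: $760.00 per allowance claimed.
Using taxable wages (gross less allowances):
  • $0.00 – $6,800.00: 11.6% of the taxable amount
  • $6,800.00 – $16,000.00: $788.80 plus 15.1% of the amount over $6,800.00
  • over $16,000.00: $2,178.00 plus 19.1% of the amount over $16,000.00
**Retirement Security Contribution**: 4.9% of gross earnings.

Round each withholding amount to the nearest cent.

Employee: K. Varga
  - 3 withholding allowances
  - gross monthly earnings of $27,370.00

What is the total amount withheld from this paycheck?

$5,255.32

Income Tax: taxable = $27,370.00 − 3×$760.00 = $25,090.00
  $2,178.00 + 19.1% × ($25,090.00 − $16,000.00) = $2,178.00 + 19.1% × $9,090.00 = $3,914.19
Retirement Security Contribution: 4.9% × $27,370.00 = $1,341.13
Total: $3,914.19 + $1,341.13 = $5,255.32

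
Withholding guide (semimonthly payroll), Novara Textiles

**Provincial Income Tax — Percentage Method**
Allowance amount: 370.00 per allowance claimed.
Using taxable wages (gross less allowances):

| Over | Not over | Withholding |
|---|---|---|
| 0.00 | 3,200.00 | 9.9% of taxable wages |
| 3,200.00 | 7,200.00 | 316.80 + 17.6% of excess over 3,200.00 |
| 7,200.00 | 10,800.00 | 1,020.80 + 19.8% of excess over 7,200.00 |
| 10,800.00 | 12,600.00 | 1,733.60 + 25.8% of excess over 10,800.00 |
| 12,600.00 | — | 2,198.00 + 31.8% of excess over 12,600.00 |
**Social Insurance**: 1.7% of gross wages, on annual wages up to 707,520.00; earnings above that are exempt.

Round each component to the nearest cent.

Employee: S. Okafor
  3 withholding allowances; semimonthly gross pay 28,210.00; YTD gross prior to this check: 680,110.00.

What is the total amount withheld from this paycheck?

7,274.97

Provincial Income Tax: taxable = 28,210.00 − 3×370.00 = 27,100.00
  2,198.00 + 31.8% × (27,100.00 − 12,600.00) = 2,198.00 + 31.8% × 14,500.00 = 6,809.00
Social Insurance: cap 707,520.00 − YTD 680,110.00 = 27,410.00 subject; 1.7% × 27,410.00 = 465.97
Total: 6,809.00 + 465.97 = 7,274.97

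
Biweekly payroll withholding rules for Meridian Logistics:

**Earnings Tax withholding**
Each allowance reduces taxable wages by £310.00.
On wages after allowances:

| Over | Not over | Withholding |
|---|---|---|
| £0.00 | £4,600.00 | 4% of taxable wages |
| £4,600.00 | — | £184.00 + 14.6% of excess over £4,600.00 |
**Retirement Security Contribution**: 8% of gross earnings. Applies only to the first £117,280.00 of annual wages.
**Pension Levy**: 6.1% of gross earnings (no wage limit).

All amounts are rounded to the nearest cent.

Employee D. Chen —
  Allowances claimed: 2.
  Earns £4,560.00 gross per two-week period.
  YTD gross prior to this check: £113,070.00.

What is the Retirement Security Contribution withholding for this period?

£336.80

Retirement Security Contribution: cap £117,280.00 − YTD £113,070.00 = £4,210.00 subject; 8% × £4,210.00 = £336.80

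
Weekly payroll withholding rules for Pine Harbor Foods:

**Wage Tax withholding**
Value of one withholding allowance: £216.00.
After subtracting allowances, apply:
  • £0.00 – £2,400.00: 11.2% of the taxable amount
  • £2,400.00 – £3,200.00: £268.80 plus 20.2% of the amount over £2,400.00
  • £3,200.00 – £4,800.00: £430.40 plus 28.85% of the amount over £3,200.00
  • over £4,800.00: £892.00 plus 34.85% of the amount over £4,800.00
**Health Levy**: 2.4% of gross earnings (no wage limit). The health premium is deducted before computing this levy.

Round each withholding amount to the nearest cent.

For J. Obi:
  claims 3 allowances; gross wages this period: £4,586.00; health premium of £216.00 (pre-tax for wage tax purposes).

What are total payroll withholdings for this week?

£685.88

Wage Tax: taxable = £4,586.00 − £216.00 − 3×£216.00 = £3,722.00
  £430.40 + 28.85% × (£3,722.00 − £3,200.00) = £430.40 + 28.85% × £522.00 = £581.00
Health Levy: 2.4% × £4,370.00 = £104.88
Total: £581.00 + £104.88 = £685.88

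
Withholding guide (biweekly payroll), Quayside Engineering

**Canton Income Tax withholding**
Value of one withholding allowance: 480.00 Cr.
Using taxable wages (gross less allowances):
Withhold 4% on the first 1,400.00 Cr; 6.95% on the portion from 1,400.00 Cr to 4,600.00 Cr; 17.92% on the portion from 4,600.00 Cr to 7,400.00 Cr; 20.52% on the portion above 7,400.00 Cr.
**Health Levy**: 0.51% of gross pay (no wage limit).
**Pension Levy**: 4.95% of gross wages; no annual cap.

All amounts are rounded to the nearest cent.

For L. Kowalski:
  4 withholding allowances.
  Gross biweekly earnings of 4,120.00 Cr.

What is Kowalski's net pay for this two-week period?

3,783.45 Cr

Canton Income Tax: taxable = 4,120.00 Cr − 4×480.00 Cr = 2,200.00 Cr
  56.00 Cr + 6.95% × (2,200.00 Cr − 1,400.00 Cr) = 56.00 Cr + 6.95% × 800.00 Cr = 111.60 Cr
Health Levy: 0.51% × 4,120.00 Cr = 21.01 Cr
Pension Levy: 4.95% × 4,120.00 Cr = 203.94 Cr
Total withheld: 111.60 Cr + 21.01 Cr + 203.94 Cr = 336.55 Cr
Net pay: 4,120.00 Cr − 336.55 Cr = 3,783.45 Cr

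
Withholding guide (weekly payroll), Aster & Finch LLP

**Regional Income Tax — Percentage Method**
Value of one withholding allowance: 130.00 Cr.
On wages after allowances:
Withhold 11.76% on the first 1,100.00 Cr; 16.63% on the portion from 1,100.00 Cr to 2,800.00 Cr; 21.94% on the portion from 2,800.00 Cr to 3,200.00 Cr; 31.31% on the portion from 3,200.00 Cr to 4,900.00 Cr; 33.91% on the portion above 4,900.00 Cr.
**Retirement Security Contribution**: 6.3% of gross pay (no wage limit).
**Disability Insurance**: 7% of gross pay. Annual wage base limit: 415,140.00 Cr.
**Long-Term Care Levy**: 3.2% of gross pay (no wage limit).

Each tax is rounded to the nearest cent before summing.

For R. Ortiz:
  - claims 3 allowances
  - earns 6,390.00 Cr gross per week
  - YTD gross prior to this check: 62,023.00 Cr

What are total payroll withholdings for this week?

2,459.46 Cr

Regional Income Tax: taxable = 6,390.00 Cr − 3×130.00 Cr = 6,000.00 Cr
  1,032.10 Cr + 33.91% × (6,000.00 Cr − 4,900.00 Cr) = 1,032.10 Cr + 33.91% × 1,100.00 Cr = 1,405.11 Cr
Retirement Security Contribution: 6.3% × 6,390.00 Cr = 402.57 Cr
Disability Insurance: 7% × 6,390.00 Cr = 447.30 Cr
Long-Term Care Levy: 3.2% × 6,390.00 Cr = 204.48 Cr
Total: 1,405.11 Cr + 402.57 Cr + 447.30 Cr + 204.48 Cr = 2,459.46 Cr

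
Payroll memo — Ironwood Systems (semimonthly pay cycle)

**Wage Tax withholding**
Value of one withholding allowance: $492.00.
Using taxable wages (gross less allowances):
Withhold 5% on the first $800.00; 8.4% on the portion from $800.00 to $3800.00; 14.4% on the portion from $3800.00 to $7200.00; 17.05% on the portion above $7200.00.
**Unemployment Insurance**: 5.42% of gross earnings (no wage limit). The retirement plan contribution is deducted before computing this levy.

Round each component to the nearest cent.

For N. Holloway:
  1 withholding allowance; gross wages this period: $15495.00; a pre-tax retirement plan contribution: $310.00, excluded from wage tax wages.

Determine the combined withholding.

$2882.19

Wage Tax: taxable = $15495.00 − $310.00 − 1×$492.00 = $14693.00
  $781.60 + 17.05% × ($14693.00 − $7200.00) = $781.60 + 17.05% × $7493.00 = $2059.16
Unemployment Insurance: 5.42% × $15185.00 = $823.03
Total: $2059.16 + $823.03 = $2882.19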